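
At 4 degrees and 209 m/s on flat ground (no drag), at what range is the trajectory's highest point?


R = v0^2*sin(2*theta)/g = 209^2*sin(2*4°)/9.81 = 619.696 m
apex_dist = R/2 = 619.696/2 = 309.8 m

309.8 m


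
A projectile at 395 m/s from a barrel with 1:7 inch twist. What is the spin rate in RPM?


twist_m = 7*0.0254 = 0.1778 m
spin = v/twist = 395/0.1778 = 2221.597 rev/s
RPM = spin*60 = 2221.597*60 ≈ 133296 RPM

133296 RPM


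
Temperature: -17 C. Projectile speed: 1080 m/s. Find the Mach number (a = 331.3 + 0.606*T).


a = 331.3 + 0.606*(-17) = 320.998 m/s
M = v/a = 1080/320.998 = 3.365

3.365


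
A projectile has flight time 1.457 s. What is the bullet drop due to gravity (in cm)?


drop = 0.5*g*t^2 = 0.5*9.81*1.457^2 = 10.4126 m ≈ 1041 cm

1041 cm


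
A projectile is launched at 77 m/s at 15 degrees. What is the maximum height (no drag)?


H = (v0*sin(theta))^2 / (2g) = (77*sin(15°))^2 / (2*9.81) = 20.24 m

20.24 m


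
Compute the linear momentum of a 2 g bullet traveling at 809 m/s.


p = m*v = 0.002*809 = 1.618 kg·m/s

1.618 kg·m/s


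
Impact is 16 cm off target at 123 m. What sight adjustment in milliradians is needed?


1 mrad subtends 1 cm per 10 m of range, so adj = error_cm / (dist_m / 10) = 16 / (123/10) = 1.301 mrad

1.301 mrad


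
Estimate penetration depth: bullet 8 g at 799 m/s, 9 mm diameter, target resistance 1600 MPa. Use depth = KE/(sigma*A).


A = pi*(d/2)^2 = pi*(9/2)^2 = 63.6173 mm^2
E = 0.5*m*v^2 = 0.5*0.008*799^2 = 2553.6 J
depth = E/(sigma*A) = 2553.6 J / (1600 MPa * 63.6173 mm^2) = 2553.6/(1600 * 63.6173) m = 0.0250876 m ≈ 25.09 mm

25.09 mm


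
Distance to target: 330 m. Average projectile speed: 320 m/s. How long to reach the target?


t = d/v = 330/320 = 1.031 s

1.031 s


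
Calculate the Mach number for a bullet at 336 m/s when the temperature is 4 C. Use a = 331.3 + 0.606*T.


a = 331.3 + 0.606*(4) = 333.724 m/s
M = v/a = 336/333.724 = 1.007

1.007


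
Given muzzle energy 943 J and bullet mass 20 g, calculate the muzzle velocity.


v = sqrt(2*E/m) = sqrt(2*943/0.02) = 307.1 m/s

307.1 m/s


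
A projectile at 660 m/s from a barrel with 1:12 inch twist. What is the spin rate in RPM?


twist_m = 12*0.0254 = 0.3048 m
spin = v/twist = 660/0.3048 = 2165.354 rev/s
RPM = spin*60 = 2165.354*60 ≈ 129921 RPM

129921 RPM


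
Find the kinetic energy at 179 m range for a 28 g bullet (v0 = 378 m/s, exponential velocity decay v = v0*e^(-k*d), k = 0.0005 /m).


v = v0*exp(-k*d) = 378*exp(-0.0005*179) = 345.639 m/s
E = 0.5*m*v^2 = 0.5*0.028*345.639^2 = 1673 J

1673 J


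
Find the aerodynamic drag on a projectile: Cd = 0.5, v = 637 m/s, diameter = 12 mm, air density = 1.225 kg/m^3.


A = pi*(d/2)^2 = pi*(12/2000)^2 = 1.13097e-04 m^2
Fd = 0.5*Cd*rho*A*v^2 = 0.5*0.5*1.225*1.13097e-04*637^2 = 14.05 N

14.05 N


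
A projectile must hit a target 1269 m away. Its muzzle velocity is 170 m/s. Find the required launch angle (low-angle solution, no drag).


sin(2*theta) = R*g/v0^2 = 1269*9.81/170^2 = 0.430757, theta = arcsin(0.430757)/2 = 12.76°

12.76 degrees


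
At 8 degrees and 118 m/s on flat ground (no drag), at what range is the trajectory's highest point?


R = v0^2*sin(2*theta)/g = 118^2*sin(2*8°)/9.81 = 391.231 m
apex_dist = R/2 = 391.231/2 = 195.6 m

195.6 m


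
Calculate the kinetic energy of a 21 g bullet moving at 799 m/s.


E = 0.5*m*v^2 = 0.5*0.021*799^2 = 6703 J

6703 J


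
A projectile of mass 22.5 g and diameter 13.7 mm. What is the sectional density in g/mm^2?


SD = m/d^2 = 22.5/13.7^2 = 0.1199 g/mm^2

0.1199 g/mm^2


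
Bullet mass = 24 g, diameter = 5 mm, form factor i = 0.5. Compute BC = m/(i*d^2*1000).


BC = m/(i*d^2*1000) = 24/(0.5 * 5^2 * 1000) = 0.00192

0.00192


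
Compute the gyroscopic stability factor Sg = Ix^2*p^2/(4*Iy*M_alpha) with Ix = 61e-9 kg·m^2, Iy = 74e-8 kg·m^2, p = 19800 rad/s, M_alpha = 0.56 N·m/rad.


Sg = Ix^2 * p^2 / (4 * Iy * M_alpha) = (61e-9)^2 * 19800^2 / (4 * 74e-8 * 0.56) = 0.8801

0.8801


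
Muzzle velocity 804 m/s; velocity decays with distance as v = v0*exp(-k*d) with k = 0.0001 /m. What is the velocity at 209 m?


v = v0*exp(-k*d) = 804*exp(-0.0001*209) = 787.4 m/s

787.4 m/s


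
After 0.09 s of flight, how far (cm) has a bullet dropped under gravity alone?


drop = 0.5*g*t^2 = 0.5*9.81*0.09^2 = 0.0397305 m ≈ 3.973 cm

3.973 cm


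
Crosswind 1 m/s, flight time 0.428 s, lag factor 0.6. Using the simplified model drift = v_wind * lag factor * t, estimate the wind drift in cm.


drift = v_wind * lag * t = 1 * 0.6 * 0.428 = 0.2568 m ≈ 25.68 cm

25.68 cm


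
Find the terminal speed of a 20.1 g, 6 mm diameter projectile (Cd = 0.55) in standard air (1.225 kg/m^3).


A = pi*(d/2)^2 = pi*(6/2000)^2 = 2.82743e-05 m^2
vt = sqrt(2mg/(Cd*rho*A)) = sqrt(2*0.0201*9.81/(0.55 * 1.225 * 2.82743e-05)) = 143.9 m/s

143.9 m/s


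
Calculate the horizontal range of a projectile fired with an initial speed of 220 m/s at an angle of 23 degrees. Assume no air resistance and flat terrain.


R = v0^2 * sin(2*theta) / g = 220^2 * sin(2*23°) / 9.81 = 3549 m

3549 m


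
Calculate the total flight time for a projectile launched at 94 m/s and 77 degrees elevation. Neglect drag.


T = 2*v0*sin(theta)/g = 2*94*sin(77°)/9.81 = 18.67 s

18.67 s


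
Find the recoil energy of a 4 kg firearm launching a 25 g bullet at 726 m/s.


v_r = m_p*v_p/m_gun = 0.025*726/4 = 4.5375 m/s, E_r = 0.5*m_gun*v_r^2 = 0.5*4*4.5375^2 = 41.18 J

41.18 J


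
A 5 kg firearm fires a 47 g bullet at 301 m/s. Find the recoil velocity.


v_recoil = m_p * v_p / m_gun = 0.047 * 301 / 5 = 2.829 m/s

2.829 m/s


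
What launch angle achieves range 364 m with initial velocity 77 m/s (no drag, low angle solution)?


sin(2*theta) = R*g/v0^2 = 364*9.81/77^2 = 0.602267, theta = arcsin(0.602267)/2 = 18.52°

18.52 degrees


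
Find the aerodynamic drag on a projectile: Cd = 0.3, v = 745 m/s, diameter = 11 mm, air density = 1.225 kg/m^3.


A = pi*(d/2)^2 = pi*(11/2000)^2 = 9.50332e-05 m^2
Fd = 0.5*Cd*rho*A*v^2 = 0.5*0.3*1.225*9.50332e-05*745^2 = 9.692 N

9.692 N


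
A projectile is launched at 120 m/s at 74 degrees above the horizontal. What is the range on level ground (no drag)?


R = v0^2 * sin(2*theta) / g = 120^2 * sin(2*74°) / 9.81 = 777.9 m

777.9 m


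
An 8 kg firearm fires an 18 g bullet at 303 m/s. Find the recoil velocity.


v_recoil = m_p * v_p / m_gun = 0.018 * 303 / 8 = 0.6817 m/s

0.6817 m/s


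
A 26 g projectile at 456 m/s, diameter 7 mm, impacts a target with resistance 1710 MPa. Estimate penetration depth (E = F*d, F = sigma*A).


A = pi*(d/2)^2 = pi*(7/2)^2 = 38.4845 mm^2
E = 0.5*m*v^2 = 0.5*0.026*456^2 = 2703.17 J
depth = E/(sigma*A) = 2703.17 J / (1710 MPa * 38.4845 mm^2) = 2703.17/(1710 * 38.4845) m = 0.0410763 m ≈ 41.08 mm

41.08 mm


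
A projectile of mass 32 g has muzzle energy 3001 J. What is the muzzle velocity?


v = sqrt(2*E/m) = sqrt(2*3001/0.032) = 433.1 m/s

433.1 m/s


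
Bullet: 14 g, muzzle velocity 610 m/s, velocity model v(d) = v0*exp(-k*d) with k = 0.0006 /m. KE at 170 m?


v = v0*exp(-k*d) = 610*exp(-0.0006*170) = 550.848 m/s
E = 0.5*m*v^2 = 0.5*0.014*550.848^2 = 2124 J

2124 J


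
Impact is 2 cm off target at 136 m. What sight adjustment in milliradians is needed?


1 mrad subtends 1 cm per 10 m of range, so adj = error_cm / (dist_m / 10) = 2 / (136/10) = 0.1471 mrad

0.1471 mrad


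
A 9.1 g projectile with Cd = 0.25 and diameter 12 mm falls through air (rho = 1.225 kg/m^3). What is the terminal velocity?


A = pi*(d/2)^2 = pi*(12/2000)^2 = 1.13097e-04 m^2
vt = sqrt(2mg/(Cd*rho*A)) = sqrt(2*0.0091*9.81/(0.25 * 1.225 * 1.13097e-04)) = 71.8 m/s

71.8 m/s


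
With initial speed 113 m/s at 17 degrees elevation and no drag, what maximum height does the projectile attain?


H = (v0*sin(theta))^2 / (2g) = (113*sin(17°))^2 / (2*9.81) = 55.63 m

55.63 m


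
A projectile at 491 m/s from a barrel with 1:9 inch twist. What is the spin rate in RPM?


twist_m = 9*0.0254 = 0.2286 m
spin = v/twist = 491/0.2286 = 2147.857 rev/s
RPM = spin*60 = 2147.857*60 ≈ 128871 RPM

128871 RPM


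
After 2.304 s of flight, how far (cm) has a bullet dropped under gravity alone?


drop = 0.5*g*t^2 = 0.5*9.81*2.304^2 = 26.0378 m ≈ 2604 cm

2604 cm


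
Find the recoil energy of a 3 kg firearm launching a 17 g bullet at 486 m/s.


v_r = m_p*v_p/m_gun = 0.017*486/3 = 2.754 m/s, E_r = 0.5*m_gun*v_r^2 = 0.5*3*2.754^2 = 11.38 J

11.38 J


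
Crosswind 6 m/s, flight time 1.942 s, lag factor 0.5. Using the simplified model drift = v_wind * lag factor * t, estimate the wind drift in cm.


drift = v_wind * lag * t = 6 * 0.5 * 1.942 = 5.826 m ≈ 582.6 cm

582.6 cm


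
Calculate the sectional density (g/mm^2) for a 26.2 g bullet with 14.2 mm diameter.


SD = m/d^2 = 26.2/14.2^2 = 0.1299 g/mm^2

0.1299 g/mm^2


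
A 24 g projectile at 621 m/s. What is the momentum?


p = m*v = 0.024*621 = 14.9 kg·m/s

14.9 kg·m/s


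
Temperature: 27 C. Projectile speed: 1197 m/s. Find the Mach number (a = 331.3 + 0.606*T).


a = 331.3 + 0.606*(27) = 347.662 m/s
M = v/a = 1197/347.662 = 3.443

3.443


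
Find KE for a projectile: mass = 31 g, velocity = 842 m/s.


E = 0.5*m*v^2 = 0.5*0.031*842^2 = 10989 J

10989 J


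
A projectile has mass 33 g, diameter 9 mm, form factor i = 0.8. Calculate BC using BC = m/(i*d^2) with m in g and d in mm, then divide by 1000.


BC = m/(i*d^2*1000) = 33/(0.8 * 9^2 * 1000) = 0.0005093

0.0005093


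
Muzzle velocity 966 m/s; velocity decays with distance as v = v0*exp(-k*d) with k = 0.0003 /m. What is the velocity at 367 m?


v = v0*exp(-k*d) = 966*exp(-0.0003*367) = 865.3 m/s

865.3 m/s


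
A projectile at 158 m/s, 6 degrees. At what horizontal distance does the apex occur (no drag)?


R = v0^2*sin(2*theta)/g = 158^2*sin(2*6°)/9.81 = 529.083 m
apex_dist = R/2 = 529.083/2 = 264.5 m

264.5 m


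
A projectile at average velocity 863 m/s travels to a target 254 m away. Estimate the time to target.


t = d/v = 254/863 = 0.2943 s

0.2943 s


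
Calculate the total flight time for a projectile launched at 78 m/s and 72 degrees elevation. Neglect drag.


T = 2*v0*sin(theta)/g = 2*78*sin(72°)/9.81 = 15.12 s

15.12 s


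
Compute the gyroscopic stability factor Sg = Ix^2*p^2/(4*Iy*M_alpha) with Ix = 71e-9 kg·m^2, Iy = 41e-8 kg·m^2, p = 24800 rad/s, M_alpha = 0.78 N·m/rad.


Sg = Ix^2 * p^2 / (4 * Iy * M_alpha) = (71e-9)^2 * 24800^2 / (4 * 41e-8 * 0.78) = 2.424

2.424


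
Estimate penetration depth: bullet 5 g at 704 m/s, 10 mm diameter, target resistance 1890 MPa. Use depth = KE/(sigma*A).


A = pi*(d/2)^2 = pi*(10/2)^2 = 78.5398 mm^2
E = 0.5*m*v^2 = 0.5*0.005*704^2 = 1239.04 J
depth = E/(sigma*A) = 1239.04 J / (1890 MPa * 78.5398 mm^2) = 1239.04/(1890 * 78.5398) m = 0.00834706 m ≈ 8.347 mm

8.347 mm


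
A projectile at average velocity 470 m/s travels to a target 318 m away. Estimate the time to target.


t = d/v = 318/470 = 0.6766 s

0.6766 s


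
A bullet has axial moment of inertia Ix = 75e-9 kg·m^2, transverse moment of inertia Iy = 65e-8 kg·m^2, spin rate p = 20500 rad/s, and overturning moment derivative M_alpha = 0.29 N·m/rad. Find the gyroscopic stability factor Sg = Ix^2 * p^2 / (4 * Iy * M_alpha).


Sg = Ix^2 * p^2 / (4 * Iy * M_alpha) = (75e-9)^2 * 20500^2 / (4 * 65e-8 * 0.29) = 3.135

3.135


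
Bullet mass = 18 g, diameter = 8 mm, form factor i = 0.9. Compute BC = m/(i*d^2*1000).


BC = m/(i*d^2*1000) = 18/(0.9 * 8^2 * 1000) = 0.0003125

0.0003125


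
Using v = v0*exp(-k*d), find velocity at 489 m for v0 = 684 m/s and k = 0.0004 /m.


v = v0*exp(-k*d) = 684*exp(-0.0004*489) = 562.5 m/s

562.5 m/s


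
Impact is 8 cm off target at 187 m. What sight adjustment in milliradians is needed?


1 mrad subtends 1 cm per 10 m of range, so adj = error_cm / (dist_m / 10) = 8 / (187/10) = 0.4278 mrad

0.4278 mrad


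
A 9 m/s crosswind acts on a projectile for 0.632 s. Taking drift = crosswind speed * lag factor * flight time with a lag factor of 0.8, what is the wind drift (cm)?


drift = v_wind * lag * t = 9 * 0.8 * 0.632 = 4.5504 m ≈ 455 cm

455 cm


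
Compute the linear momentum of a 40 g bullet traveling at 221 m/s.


p = m*v = 0.04*221 = 8.84 kg·m/s

8.84 kg·m/s


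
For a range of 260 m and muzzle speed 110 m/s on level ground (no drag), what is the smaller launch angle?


sin(2*theta) = R*g/v0^2 = 260*9.81/110^2 = 0.210793, theta = arcsin(0.210793)/2 = 6.084°

6.084 degrees


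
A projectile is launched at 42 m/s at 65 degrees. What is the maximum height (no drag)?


H = (v0*sin(theta))^2 / (2g) = (42*sin(65°))^2 / (2*9.81) = 73.85 m

73.85 m


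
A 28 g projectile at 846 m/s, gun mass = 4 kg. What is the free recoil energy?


v_r = m_p*v_p/m_gun = 0.028*846/4 = 5.922 m/s, E_r = 0.5*m_gun*v_r^2 = 0.5*4*5.922^2 = 70.14 J

70.14 J


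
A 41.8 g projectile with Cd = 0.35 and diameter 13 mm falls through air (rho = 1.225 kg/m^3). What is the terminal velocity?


A = pi*(d/2)^2 = pi*(13/2000)^2 = 1.32732e-04 m^2
vt = sqrt(2mg/(Cd*rho*A)) = sqrt(2*0.0418*9.81/(0.35 * 1.225 * 1.32732e-04)) = 120 m/s

120 m/s


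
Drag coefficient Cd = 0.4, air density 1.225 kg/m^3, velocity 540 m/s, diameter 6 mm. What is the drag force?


A = pi*(d/2)^2 = pi*(6/2000)^2 = 2.82743e-05 m^2
Fd = 0.5*Cd*rho*A*v^2 = 0.5*0.4*1.225*2.82743e-05*540^2 = 2.02 N

2.02 N


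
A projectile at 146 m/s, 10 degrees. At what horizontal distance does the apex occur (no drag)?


R = v0^2*sin(2*theta)/g = 146^2*sin(2*10°)/9.81 = 743.17 m
apex_dist = R/2 = 743.17/2 = 371.6 m

371.6 m


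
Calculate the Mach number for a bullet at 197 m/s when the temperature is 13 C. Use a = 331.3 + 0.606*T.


a = 331.3 + 0.606*(13) = 339.178 m/s
M = v/a = 197/339.178 = 0.5808

0.5808


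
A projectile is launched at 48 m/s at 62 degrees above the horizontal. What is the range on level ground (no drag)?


R = v0^2 * sin(2*theta) / g = 48^2 * sin(2*62°) / 9.81 = 194.7 m

194.7 m


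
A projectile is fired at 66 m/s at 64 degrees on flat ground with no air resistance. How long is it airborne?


T = 2*v0*sin(theta)/g = 2*66*sin(64°)/9.81 = 12.09 s

12.09 s


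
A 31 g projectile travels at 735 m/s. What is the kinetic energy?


E = 0.5*m*v^2 = 0.5*0.031*735^2 = 8373 J

8373 J


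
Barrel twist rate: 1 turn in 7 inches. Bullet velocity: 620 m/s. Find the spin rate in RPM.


twist_m = 7*0.0254 = 0.1778 m
spin = v/twist = 620/0.1778 = 3487.064 rev/s
RPM = spin*60 = 3487.064*60 ≈ 209224 RPM

209224 RPM


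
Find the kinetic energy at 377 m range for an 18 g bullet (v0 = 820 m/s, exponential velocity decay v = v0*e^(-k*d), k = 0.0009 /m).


v = v0*exp(-k*d) = 820*exp(-0.0009*377) = 584.06 m/s
E = 0.5*m*v^2 = 0.5*0.018*584.06^2 = 3070 J

3070 J


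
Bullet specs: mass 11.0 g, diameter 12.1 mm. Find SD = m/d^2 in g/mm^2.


SD = m/d^2 = 11.0/12.1^2 = 0.07513 g/mm^2

0.07513 g/mm^2


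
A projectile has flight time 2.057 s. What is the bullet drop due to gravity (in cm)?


drop = 0.5*g*t^2 = 0.5*9.81*2.057^2 = 20.7543 m ≈ 2075 cm

2075 cm


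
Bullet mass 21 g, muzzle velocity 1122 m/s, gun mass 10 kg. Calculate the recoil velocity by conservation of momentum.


v_recoil = m_p * v_p / m_gun = 0.021 * 1122 / 10 = 2.356 m/s

2.356 m/s


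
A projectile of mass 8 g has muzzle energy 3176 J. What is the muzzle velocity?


v = sqrt(2*E/m) = sqrt(2*3176/0.008) = 891.1 m/s

891.1 m/s


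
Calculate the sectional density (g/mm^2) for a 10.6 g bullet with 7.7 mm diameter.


SD = m/d^2 = 10.6/7.7^2 = 0.1788 g/mm^2

0.1788 g/mm^2


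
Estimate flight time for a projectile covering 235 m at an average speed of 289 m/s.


t = d/v = 235/289 = 0.8131 s

0.8131 s


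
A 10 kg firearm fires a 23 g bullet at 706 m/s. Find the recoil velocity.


v_recoil = m_p * v_p / m_gun = 0.023 * 706 / 10 = 1.624 m/s

1.624 m/s


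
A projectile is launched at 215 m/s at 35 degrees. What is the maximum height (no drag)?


H = (v0*sin(theta))^2 / (2g) = (215*sin(35°))^2 / (2*9.81) = 775.1 m

775.1 m


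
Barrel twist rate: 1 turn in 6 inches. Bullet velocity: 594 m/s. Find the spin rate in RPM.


twist_m = 6*0.0254 = 0.1524 m
spin = v/twist = 594/0.1524 = 3897.638 rev/s
RPM = spin*60 = 3897.638*60 ≈ 233858 RPM

233858 RPM


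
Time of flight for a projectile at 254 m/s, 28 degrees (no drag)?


T = 2*v0*sin(theta)/g = 2*254*sin(28°)/9.81 = 24.31 s

24.31 s


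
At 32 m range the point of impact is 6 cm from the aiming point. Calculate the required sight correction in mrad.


1 mrad subtends 1 cm per 10 m of range, so adj = error_cm / (dist_m / 10) = 6 / (32/10) = 1.875 mrad

1.875 mrad


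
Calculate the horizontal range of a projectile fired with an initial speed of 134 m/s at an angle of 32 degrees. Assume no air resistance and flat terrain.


R = v0^2 * sin(2*theta) / g = 134^2 * sin(2*32°) / 9.81 = 1645 m

1645 m


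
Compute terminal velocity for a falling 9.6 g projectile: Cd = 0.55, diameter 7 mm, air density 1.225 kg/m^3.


A = pi*(d/2)^2 = pi*(7/2000)^2 = 3.84845e-05 m^2
vt = sqrt(2mg/(Cd*rho*A)) = sqrt(2*0.0096*9.81/(0.55 * 1.225 * 3.84845e-05)) = 85.23 m/s

85.23 m/s


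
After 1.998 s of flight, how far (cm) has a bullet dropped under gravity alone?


drop = 0.5*g*t^2 = 0.5*9.81*1.998^2 = 19.5808 m ≈ 1958 cm

1958 cm


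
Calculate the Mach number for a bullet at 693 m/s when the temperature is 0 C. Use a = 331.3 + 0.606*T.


a = 331.3 + 0.606*(0) = 331.3 m/s
M = v/a = 693/331.3 = 2.092

2.092


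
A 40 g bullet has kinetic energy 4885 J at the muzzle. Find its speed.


v = sqrt(2*E/m) = sqrt(2*4885/0.04) = 494.2 m/s

494.2 m/s


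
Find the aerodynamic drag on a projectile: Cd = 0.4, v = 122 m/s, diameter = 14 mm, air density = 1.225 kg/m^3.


A = pi*(d/2)^2 = pi*(14/2000)^2 = 1.53938e-04 m^2
Fd = 0.5*Cd*rho*A*v^2 = 0.5*0.4*1.225*1.53938e-04*122^2 = 0.5613 N

0.5613 N


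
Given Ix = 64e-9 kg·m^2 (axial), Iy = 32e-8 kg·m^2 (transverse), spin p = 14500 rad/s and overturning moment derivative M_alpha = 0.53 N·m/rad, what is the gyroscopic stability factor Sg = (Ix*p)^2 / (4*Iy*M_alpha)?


Sg = Ix^2 * p^2 / (4 * Iy * M_alpha) = (64e-9)^2 * 14500^2 / (4 * 32e-8 * 0.53) = 1.269

1.269


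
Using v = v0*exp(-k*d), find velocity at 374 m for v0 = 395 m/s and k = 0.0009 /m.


v = v0*exp(-k*d) = 395*exp(-0.0009*374) = 282.1 m/s

282.1 m/s


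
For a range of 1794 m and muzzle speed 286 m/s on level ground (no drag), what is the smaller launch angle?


sin(2*theta) = R*g/v0^2 = 1794*9.81/286^2 = 0.215159, theta = arcsin(0.215159)/2 = 6.212°

6.212 degrees


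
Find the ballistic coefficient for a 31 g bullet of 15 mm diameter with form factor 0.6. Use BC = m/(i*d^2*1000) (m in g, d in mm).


BC = m/(i*d^2*1000) = 31/(0.6 * 15^2 * 1000) = 0.0002296

0.0002296


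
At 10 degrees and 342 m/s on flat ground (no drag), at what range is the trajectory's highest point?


R = v0^2*sin(2*theta)/g = 342^2*sin(2*10°)/9.81 = 4077.88 m
apex_dist = R/2 = 4077.88/2 = 2039 m

2039 m


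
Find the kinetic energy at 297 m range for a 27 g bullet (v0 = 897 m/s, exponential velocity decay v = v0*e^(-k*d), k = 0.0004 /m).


v = v0*exp(-k*d) = 897*exp(-0.0004*297) = 796.523 m/s
E = 0.5*m*v^2 = 0.5*0.027*796.523^2 = 8565 J

8565 J


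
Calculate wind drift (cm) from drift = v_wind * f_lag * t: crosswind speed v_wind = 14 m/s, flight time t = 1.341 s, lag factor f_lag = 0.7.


drift = v_wind * lag * t = 14 * 0.7 * 1.341 = 13.1418 m ≈ 1314 cm

1314 cm


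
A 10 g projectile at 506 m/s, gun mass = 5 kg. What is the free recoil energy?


v_r = m_p*v_p/m_gun = 0.01*506/5 = 1.012 m/s, E_r = 0.5*m_gun*v_r^2 = 0.5*5*1.012^2 = 2.56 J

2.56 J


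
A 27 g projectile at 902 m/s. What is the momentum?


p = m*v = 0.027*902 = 24.35 kg·m/s

24.35 kg·m/s


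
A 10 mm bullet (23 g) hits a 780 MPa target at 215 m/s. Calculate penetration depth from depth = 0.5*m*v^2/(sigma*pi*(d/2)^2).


A = pi*(d/2)^2 = pi*(10/2)^2 = 78.5398 mm^2
E = 0.5*m*v^2 = 0.5*0.023*215^2 = 531.587 J
depth = E/(sigma*A) = 531.587 J / (780 MPa * 78.5398 mm^2) = 531.587/(780 * 78.5398) m = 0.00867741 m ≈ 8.677 mm

8.677 mm


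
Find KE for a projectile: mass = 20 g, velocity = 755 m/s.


E = 0.5*m*v^2 = 0.5*0.02*755^2 = 5700 J

5700 J


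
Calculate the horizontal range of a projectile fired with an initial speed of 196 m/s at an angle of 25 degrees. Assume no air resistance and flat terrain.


R = v0^2 * sin(2*theta) / g = 196^2 * sin(2*25°) / 9.81 = 3000 m

3000 m


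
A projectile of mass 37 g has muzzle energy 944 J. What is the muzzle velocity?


v = sqrt(2*E/m) = sqrt(2*944/0.037) = 225.9 m/s

225.9 m/s


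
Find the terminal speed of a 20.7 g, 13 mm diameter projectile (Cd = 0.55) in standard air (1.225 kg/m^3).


A = pi*(d/2)^2 = pi*(13/2000)^2 = 1.32732e-04 m^2
vt = sqrt(2mg/(Cd*rho*A)) = sqrt(2*0.0207*9.81/(0.55 * 1.225 * 1.32732e-04)) = 67.39 m/s

67.39 m/s


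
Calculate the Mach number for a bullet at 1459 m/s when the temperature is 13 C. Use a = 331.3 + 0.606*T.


a = 331.3 + 0.606*(13) = 339.178 m/s
M = v/a = 1459/339.178 = 4.302

4.302


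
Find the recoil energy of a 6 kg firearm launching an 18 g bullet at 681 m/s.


v_r = m_p*v_p/m_gun = 0.018*681/6 = 2.043 m/s, E_r = 0.5*m_gun*v_r^2 = 0.5*6*2.043^2 = 12.52 J

12.52 J


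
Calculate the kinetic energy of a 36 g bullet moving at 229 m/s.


E = 0.5*m*v^2 = 0.5*0.036*229^2 = 943.9 J

943.9 J


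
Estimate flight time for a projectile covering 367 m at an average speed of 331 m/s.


t = d/v = 367/331 = 1.109 s

1.109 s


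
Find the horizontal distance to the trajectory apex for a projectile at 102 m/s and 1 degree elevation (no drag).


R = v0^2*sin(2*theta)/g = 102^2*sin(2*1°)/9.81 = 37.0127 m
apex_dist = R/2 = 37.0127/2 = 18.51 m

18.51 m


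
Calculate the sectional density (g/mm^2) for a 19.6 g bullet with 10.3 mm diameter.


SD = m/d^2 = 19.6/10.3^2 = 0.1847 g/mm^2

0.1847 g/mm^2


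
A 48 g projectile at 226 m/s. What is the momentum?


p = m*v = 0.048*226 = 10.85 kg·m/s

10.85 kg·m/s


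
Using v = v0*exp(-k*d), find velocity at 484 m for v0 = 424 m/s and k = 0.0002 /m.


v = v0*exp(-k*d) = 424*exp(-0.0002*484) = 384.9 m/s

384.9 m/s


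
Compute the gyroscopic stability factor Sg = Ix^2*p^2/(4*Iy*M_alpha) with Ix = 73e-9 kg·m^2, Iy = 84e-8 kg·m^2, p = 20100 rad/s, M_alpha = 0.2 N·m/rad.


Sg = Ix^2 * p^2 / (4 * Iy * M_alpha) = (73e-9)^2 * 20100^2 / (4 * 84e-8 * 0.2) = 3.204

3.204


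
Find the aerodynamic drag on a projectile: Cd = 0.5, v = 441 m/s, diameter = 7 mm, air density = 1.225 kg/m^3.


A = pi*(d/2)^2 = pi*(7/2000)^2 = 3.84845e-05 m^2
Fd = 0.5*Cd*rho*A*v^2 = 0.5*0.5*1.225*3.84845e-05*441^2 = 2.292 N

2.292 N


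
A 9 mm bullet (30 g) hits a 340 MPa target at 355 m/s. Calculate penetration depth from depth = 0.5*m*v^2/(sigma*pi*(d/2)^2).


A = pi*(d/2)^2 = pi*(9/2)^2 = 63.6173 mm^2
E = 0.5*m*v^2 = 0.5*0.03*355^2 = 1890.38 J
depth = E/(sigma*A) = 1890.38 J / (340 MPa * 63.6173 mm^2) = 1890.38/(340 * 63.6173) m = 0.0873965 m ≈ 87.4 mm

87.4 mm


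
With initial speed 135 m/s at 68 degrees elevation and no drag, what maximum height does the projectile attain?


H = (v0*sin(theta))^2 / (2g) = (135*sin(68°))^2 / (2*9.81) = 798.5 m

798.5 m


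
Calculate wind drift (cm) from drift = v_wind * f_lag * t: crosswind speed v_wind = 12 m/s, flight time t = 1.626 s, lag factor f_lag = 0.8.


drift = v_wind * lag * t = 12 * 0.8 * 1.626 = 15.6096 m ≈ 1561 cm

1561 cm


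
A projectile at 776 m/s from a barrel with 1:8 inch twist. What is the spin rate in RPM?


twist_m = 8*0.0254 = 0.2032 m
spin = v/twist = 776/0.2032 = 3818.898 rev/s
RPM = spin*60 = 3818.898*60 ≈ 229134 RPM

229134 RPM


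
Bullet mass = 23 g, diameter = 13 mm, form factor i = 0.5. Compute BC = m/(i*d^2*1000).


BC = m/(i*d^2*1000) = 23/(0.5 * 13^2 * 1000) = 0.0002722

0.0002722


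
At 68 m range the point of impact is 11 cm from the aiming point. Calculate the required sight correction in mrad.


1 mrad subtends 1 cm per 10 m of range, so adj = error_cm / (dist_m / 10) = 11 / (68/10) = 1.618 mrad

1.618 mrad


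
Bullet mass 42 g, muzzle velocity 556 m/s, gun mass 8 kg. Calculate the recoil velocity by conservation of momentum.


v_recoil = m_p * v_p / m_gun = 0.042 * 556 / 8 = 2.919 m/s

2.919 m/s


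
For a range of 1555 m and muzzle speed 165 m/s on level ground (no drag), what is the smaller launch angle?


sin(2*theta) = R*g/v0^2 = 1555*9.81/165^2 = 0.560314, theta = arcsin(0.560314)/2 = 17.04°

17.04 degrees


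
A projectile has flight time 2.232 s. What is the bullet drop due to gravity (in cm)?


drop = 0.5*g*t^2 = 0.5*9.81*2.232^2 = 24.4358 m ≈ 2444 cm

2444 cm


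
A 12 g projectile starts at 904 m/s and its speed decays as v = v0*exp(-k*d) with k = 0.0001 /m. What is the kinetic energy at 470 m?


v = v0*exp(-k*d) = 904*exp(-0.0001*470) = 862.495 m/s
E = 0.5*m*v^2 = 0.5*0.012*862.495^2 = 4463 J

4463 J


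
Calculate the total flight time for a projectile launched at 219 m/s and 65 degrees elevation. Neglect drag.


T = 2*v0*sin(theta)/g = 2*219*sin(65°)/9.81 = 40.47 s

40.47 s


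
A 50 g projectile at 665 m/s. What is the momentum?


p = m*v = 0.05*665 = 33.25 kg·m/s

33.25 kg·m/s


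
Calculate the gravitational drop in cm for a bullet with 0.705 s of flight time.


drop = 0.5*g*t^2 = 0.5*9.81*0.705^2 = 2.43791 m ≈ 243.8 cm

243.8 cm


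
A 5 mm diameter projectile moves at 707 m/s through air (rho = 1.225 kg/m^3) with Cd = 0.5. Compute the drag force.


A = pi*(d/2)^2 = pi*(5/2000)^2 = 1.96350e-05 m^2
Fd = 0.5*Cd*rho*A*v^2 = 0.5*0.5*1.225*1.96350e-05*707^2 = 3.006 N

3.006 N


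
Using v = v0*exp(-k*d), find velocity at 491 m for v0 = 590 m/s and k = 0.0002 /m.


v = v0*exp(-k*d) = 590*exp(-0.0002*491) = 534.8 m/s

534.8 m/s


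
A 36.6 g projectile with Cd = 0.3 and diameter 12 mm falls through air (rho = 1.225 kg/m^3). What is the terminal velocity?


A = pi*(d/2)^2 = pi*(12/2000)^2 = 1.13097e-04 m^2
vt = sqrt(2mg/(Cd*rho*A)) = sqrt(2*0.0366*9.81/(0.3 * 1.225 * 1.13097e-04)) = 131.4 m/s

131.4 m/s


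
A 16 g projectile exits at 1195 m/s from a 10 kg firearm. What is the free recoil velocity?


v_recoil = m_p * v_p / m_gun = 0.016 * 1195 / 10 = 1.912 m/s

1.912 m/s


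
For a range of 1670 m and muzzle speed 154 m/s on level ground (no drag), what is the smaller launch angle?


sin(2*theta) = R*g/v0^2 = 1670*9.81/154^2 = 0.690787, theta = arcsin(0.690787)/2 = 21.85°

21.85 degrees


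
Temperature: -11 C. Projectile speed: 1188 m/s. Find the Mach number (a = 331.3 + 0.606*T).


a = 331.3 + 0.606*(-11) = 324.634 m/s
M = v/a = 1188/324.634 = 3.66

3.66


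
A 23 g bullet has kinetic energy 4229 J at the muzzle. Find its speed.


v = sqrt(2*E/m) = sqrt(2*4229/0.023) = 606.4 m/s

606.4 m/s


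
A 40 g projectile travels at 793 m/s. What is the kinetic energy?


E = 0.5*m*v^2 = 0.5*0.04*793^2 = 12577 J

12577 J


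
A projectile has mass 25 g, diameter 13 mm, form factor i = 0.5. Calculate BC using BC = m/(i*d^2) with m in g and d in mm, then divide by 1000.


BC = m/(i*d^2*1000) = 25/(0.5 * 13^2 * 1000) = 0.0002959

0.0002959


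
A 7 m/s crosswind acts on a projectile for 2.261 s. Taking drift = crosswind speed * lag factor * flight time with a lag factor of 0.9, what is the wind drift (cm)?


drift = v_wind * lag * t = 7 * 0.9 * 2.261 = 14.2443 m ≈ 1424 cm

1424 cm


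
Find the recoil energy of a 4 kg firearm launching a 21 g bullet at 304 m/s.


v_r = m_p*v_p/m_gun = 0.021*304/4 = 1.596 m/s, E_r = 0.5*m_gun*v_r^2 = 0.5*4*1.596^2 = 5.094 J

5.094 J


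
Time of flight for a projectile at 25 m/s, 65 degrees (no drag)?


T = 2*v0*sin(theta)/g = 2*25*sin(65°)/9.81 = 4.619 s

4.619 s


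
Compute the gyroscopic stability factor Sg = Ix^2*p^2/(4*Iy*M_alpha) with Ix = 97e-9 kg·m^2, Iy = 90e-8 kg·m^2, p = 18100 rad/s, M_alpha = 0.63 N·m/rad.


Sg = Ix^2 * p^2 / (4 * Iy * M_alpha) = (97e-9)^2 * 18100^2 / (4 * 90e-8 * 0.63) = 1.359

1.359


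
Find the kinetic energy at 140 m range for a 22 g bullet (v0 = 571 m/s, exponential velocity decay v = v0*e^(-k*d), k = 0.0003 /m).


v = v0*exp(-k*d) = 571*exp(-0.0003*140) = 547.515 m/s
E = 0.5*m*v^2 = 0.5*0.022*547.515^2 = 3297 J

3297 J


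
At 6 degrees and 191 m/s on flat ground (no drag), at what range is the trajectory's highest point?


R = v0^2*sin(2*theta)/g = 191^2*sin(2*6°)/9.81 = 773.173 m
apex_dist = R/2 = 773.173/2 = 386.6 m

386.6 m


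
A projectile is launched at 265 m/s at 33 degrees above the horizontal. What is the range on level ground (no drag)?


R = v0^2 * sin(2*theta) / g = 265^2 * sin(2*33°) / 9.81 = 6540 m

6540 m


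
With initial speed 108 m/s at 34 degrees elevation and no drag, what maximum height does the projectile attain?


H = (v0*sin(theta))^2 / (2g) = (108*sin(34°))^2 / (2*9.81) = 185.9 m

185.9 m


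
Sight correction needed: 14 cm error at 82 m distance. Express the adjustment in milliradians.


1 mrad subtends 1 cm per 10 m of range, so adj = error_cm / (dist_m / 10) = 14 / (82/10) = 1.707 mrad

1.707 mrad


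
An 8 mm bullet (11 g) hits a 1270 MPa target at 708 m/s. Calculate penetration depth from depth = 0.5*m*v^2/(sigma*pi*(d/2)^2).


A = pi*(d/2)^2 = pi*(8/2)^2 = 50.2655 mm^2
E = 0.5*m*v^2 = 0.5*0.011*708^2 = 2756.95 J
depth = E/(sigma*A) = 2756.95 J / (1270 MPa * 50.2655 mm^2) = 2756.95/(1270 * 50.2655) m = 0.0431873 m ≈ 43.19 mm

43.19 mm


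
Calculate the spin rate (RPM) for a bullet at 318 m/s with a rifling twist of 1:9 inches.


twist_m = 9*0.0254 = 0.2286 m
spin = v/twist = 318/0.2286 = 1391.076 rev/s
RPM = spin*60 = 1391.076*60 ≈ 83465 RPM

83465 RPM


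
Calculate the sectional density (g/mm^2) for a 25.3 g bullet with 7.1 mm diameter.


SD = m/d^2 = 25.3/7.1^2 = 0.5019 g/mm^2

0.5019 g/mm^2


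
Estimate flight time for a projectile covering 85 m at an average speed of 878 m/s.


t = d/v = 85/878 = 0.09681 s

0.09681 s


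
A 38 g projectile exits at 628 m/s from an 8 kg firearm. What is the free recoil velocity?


v_recoil = m_p * v_p / m_gun = 0.038 * 628 / 8 = 2.983 m/s

2.983 m/s


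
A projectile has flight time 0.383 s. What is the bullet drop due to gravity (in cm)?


drop = 0.5*g*t^2 = 0.5*9.81*0.383^2 = 0.71951 m ≈ 71.95 cm

71.95 cm


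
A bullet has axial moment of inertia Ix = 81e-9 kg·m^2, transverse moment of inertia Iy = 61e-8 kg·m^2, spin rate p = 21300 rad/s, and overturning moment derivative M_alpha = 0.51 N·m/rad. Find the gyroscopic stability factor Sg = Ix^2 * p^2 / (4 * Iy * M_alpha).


Sg = Ix^2 * p^2 / (4 * Iy * M_alpha) = (81e-9)^2 * 21300^2 / (4 * 61e-8 * 0.51) = 2.392

2.392


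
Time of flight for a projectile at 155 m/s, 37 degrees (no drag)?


T = 2*v0*sin(theta)/g = 2*155*sin(37°)/9.81 = 19.02 s

19.02 s


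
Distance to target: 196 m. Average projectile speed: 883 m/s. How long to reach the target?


t = d/v = 196/883 = 0.222 s

0.222 s


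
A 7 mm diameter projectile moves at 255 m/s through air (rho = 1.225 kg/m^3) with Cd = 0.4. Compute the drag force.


A = pi*(d/2)^2 = pi*(7/2000)^2 = 3.84845e-05 m^2
Fd = 0.5*Cd*rho*A*v^2 = 0.5*0.4*1.225*3.84845e-05*255^2 = 0.6131 N

0.6131 N


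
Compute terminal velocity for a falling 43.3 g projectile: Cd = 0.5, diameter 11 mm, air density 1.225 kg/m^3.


A = pi*(d/2)^2 = pi*(11/2000)^2 = 9.50332e-05 m^2
vt = sqrt(2mg/(Cd*rho*A)) = sqrt(2*0.0433*9.81/(0.5 * 1.225 * 9.50332e-05)) = 120.8 m/s

120.8 m/s


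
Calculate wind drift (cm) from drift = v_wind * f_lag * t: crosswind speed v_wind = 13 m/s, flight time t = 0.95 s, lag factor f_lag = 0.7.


drift = v_wind * lag * t = 13 * 0.7 * 0.95 = 8.645 m ≈ 864.5 cm

864.5 cm


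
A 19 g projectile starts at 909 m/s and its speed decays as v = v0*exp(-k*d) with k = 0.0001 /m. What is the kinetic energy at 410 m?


v = v0*exp(-k*d) = 909*exp(-0.0001*410) = 872.485 m/s
E = 0.5*m*v^2 = 0.5*0.019*872.485^2 = 7232 J

7232 J


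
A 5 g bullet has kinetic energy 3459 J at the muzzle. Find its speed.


v = sqrt(2*E/m) = sqrt(2*3459/0.005) = 1176 m/s

1176 m/s


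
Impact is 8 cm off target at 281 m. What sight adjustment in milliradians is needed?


1 mrad subtends 1 cm per 10 m of range, so adj = error_cm / (dist_m / 10) = 8 / (281/10) = 0.2847 mrad

0.2847 mrad


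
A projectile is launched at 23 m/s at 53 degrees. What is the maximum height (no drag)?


H = (v0*sin(theta))^2 / (2g) = (23*sin(53°))^2 / (2*9.81) = 17.2 m

17.2 m


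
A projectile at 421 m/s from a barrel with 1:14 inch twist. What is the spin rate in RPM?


twist_m = 14*0.0254 = 0.3556 m
spin = v/twist = 421/0.3556 = 1183.915 rev/s
RPM = spin*60 = 1183.915*60 ≈ 71035 RPM

71035 RPM


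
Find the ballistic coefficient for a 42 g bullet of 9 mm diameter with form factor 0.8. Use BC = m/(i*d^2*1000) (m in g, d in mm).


BC = m/(i*d^2*1000) = 42/(0.8 * 9^2 * 1000) = 0.0006481

0.0006481


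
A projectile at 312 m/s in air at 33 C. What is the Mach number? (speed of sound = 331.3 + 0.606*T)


a = 331.3 + 0.606*(33) = 351.298 m/s
M = v/a = 312/351.298 = 0.8881

0.8881


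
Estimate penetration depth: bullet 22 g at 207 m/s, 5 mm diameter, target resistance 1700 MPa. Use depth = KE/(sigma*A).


A = pi*(d/2)^2 = pi*(5/2)^2 = 19.635 mm^2
E = 0.5*m*v^2 = 0.5*0.022*207^2 = 471.339 J
depth = E/(sigma*A) = 471.339 J / (1700 MPa * 19.635 mm^2) = 471.339/(1700 * 19.635) m = 0.0141206 m ≈ 14.12 mm

14.12 mm


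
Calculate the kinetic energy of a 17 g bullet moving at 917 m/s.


E = 0.5*m*v^2 = 0.5*0.017*917^2 = 7148 J

7148 J


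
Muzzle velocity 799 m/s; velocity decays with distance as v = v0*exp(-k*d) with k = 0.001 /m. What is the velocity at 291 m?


v = v0*exp(-k*d) = 799*exp(-0.001*291) = 597.3 m/s

597.3 m/s


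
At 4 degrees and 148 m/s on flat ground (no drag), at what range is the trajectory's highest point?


R = v0^2*sin(2*theta)/g = 148^2*sin(2*4°)/9.81 = 310.749 m
apex_dist = R/2 = 310.749/2 = 155.4 m

155.4 m


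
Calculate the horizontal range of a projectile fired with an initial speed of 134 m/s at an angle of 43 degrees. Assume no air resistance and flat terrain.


R = v0^2 * sin(2*theta) / g = 134^2 * sin(2*43°) / 9.81 = 1826 m

1826 m


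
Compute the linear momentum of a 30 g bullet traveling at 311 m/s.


p = m*v = 0.03*311 = 9.33 kg·m/s

9.33 kg·m/s


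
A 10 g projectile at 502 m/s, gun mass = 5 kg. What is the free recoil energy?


v_r = m_p*v_p/m_gun = 0.01*502/5 = 1.004 m/s, E_r = 0.5*m_gun*v_r^2 = 0.5*5*1.004^2 = 2.52 J

2.52 J


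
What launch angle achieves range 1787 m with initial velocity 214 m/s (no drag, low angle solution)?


sin(2*theta) = R*g/v0^2 = 1787*9.81/214^2 = 0.382795, theta = arcsin(0.382795)/2 = 11.25°

11.25 degrees


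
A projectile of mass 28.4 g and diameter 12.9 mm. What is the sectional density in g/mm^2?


SD = m/d^2 = 28.4/12.9^2 = 0.1707 g/mm^2

0.1707 g/mm^2


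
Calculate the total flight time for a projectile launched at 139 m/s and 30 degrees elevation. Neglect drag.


T = 2*v0*sin(theta)/g = 2*139*sin(30°)/9.81 = 14.17 s

14.17 s


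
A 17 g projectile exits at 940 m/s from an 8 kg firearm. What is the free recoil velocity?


v_recoil = m_p * v_p / m_gun = 0.017 * 940 / 8 = 1.998 m/s

1.998 m/s


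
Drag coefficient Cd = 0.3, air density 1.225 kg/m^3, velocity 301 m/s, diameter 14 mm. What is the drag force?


A = pi*(d/2)^2 = pi*(14/2000)^2 = 1.53938e-04 m^2
Fd = 0.5*Cd*rho*A*v^2 = 0.5*0.3*1.225*1.53938e-04*301^2 = 2.563 N

2.563 N


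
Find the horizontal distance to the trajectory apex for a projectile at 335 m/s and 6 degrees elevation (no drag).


R = v0^2*sin(2*theta)/g = 335^2*sin(2*6°)/9.81 = 2378.48 m
apex_dist = R/2 = 2378.48/2 = 1189 m

1189 m


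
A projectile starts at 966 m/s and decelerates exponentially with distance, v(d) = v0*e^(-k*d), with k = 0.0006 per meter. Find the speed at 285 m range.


v = v0*exp(-k*d) = 966*exp(-0.0006*285) = 814.2 m/s

814.2 m/s


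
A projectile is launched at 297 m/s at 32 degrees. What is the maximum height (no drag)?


H = (v0*sin(theta))^2 / (2g) = (297*sin(32°))^2 / (2*9.81) = 1263 m

1263 m


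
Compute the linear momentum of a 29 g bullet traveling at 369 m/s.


p = m*v = 0.029*369 = 10.7 kg·m/s

10.7 kg·m/s


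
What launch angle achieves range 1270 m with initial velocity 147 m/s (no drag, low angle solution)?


sin(2*theta) = R*g/v0^2 = 1270*9.81/147^2 = 0.576551, theta = arcsin(0.576551)/2 = 17.6°

17.6 degrees


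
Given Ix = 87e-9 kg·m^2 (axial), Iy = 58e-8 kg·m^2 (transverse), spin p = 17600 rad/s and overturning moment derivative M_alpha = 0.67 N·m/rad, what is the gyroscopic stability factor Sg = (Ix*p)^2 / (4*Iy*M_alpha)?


Sg = Ix^2 * p^2 / (4 * Iy * M_alpha) = (87e-9)^2 * 17600^2 / (4 * 58e-8 * 0.67) = 1.508

1.508


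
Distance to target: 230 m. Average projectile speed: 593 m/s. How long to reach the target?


t = d/v = 230/593 = 0.3879 s

0.3879 s


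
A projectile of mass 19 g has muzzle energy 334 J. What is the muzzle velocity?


v = sqrt(2*E/m) = sqrt(2*334/0.019) = 187.5 m/s

187.5 m/s


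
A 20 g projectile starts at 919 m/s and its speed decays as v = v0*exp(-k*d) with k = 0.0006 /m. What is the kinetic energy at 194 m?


v = v0*exp(-k*d) = 919*exp(-0.0006*194) = 818.019 m/s
E = 0.5*m*v^2 = 0.5*0.02*818.019^2 = 6692 J

6692 J


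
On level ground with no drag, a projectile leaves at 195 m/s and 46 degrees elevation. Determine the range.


R = v0^2 * sin(2*theta) / g = 195^2 * sin(2*46°) / 9.81 = 3874 m

3874 m


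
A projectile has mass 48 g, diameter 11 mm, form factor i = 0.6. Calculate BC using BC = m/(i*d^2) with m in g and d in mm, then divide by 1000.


BC = m/(i*d^2*1000) = 48/(0.6 * 11^2 * 1000) = 0.0006612

0.0006612


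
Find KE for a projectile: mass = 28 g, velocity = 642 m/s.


E = 0.5*m*v^2 = 0.5*0.028*642^2 = 5770 J

5770 J


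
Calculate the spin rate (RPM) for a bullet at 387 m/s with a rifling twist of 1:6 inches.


twist_m = 6*0.0254 = 0.1524 m
spin = v/twist = 387/0.1524 = 2539.37 rev/s
RPM = spin*60 = 2539.37*60 ≈ 152362 RPM

152362 RPM


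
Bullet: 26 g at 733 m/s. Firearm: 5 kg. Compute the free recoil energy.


v_r = m_p*v_p/m_gun = 0.026*733/5 = 3.8116 m/s, E_r = 0.5*m_gun*v_r^2 = 0.5*5*3.8116^2 = 36.32 J

36.32 J


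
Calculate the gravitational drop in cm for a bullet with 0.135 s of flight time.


drop = 0.5*g*t^2 = 0.5*9.81*0.135^2 = 0.0893936 m ≈ 8.939 cm

8.939 cm


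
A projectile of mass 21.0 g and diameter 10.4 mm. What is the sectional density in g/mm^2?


SD = m/d^2 = 21.0/10.4^2 = 0.1942 g/mm^2

0.1942 g/mm^2


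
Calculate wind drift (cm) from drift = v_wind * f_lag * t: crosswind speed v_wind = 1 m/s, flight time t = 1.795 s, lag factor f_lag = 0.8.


drift = v_wind * lag * t = 1 * 0.8 * 1.795 = 1.436 m ≈ 143.6 cm

143.6 cm


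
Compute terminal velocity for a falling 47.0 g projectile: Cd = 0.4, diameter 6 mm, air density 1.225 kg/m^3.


A = pi*(d/2)^2 = pi*(6/2000)^2 = 2.82743e-05 m^2
vt = sqrt(2mg/(Cd*rho*A)) = sqrt(2*0.047*9.81/(0.4 * 1.225 * 2.82743e-05)) = 258 m/s

258 m/s
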